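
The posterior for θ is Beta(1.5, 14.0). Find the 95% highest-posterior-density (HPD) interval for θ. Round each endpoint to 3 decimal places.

The posterior is unimodal and skewed, so the HPD interval has equal density at both endpoints and is the shortest 95% interval.
Solving f(0.000) = f(0.240) with F(0.240) − F(0.000) = 0.95 gives [0.000, 0.240].
For comparison, the equal-tailed interval is [0.008, 0.280]; the HPD is narrower and shifted toward the mode.

[0.000, 0.240]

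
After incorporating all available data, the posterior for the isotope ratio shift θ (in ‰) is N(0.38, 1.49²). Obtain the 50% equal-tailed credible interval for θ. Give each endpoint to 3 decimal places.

The posterior is symmetric, so the 50% equal-tailed interval is θ = 0.38 ± z·1.49 with z = 0.674.
Half-width: 0.674 × 1.49 = 1.005.
0.38 − 1.005 = -0.625; 0.38 + 1.005 = 1.385.

[-0.625, 1.385]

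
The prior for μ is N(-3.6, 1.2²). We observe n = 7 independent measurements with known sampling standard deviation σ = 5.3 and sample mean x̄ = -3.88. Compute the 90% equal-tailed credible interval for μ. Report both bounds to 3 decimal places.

Posterior precision = 1/1.2² + 7/5.3² = 0.6944 + 0.2492 = 0.9436, so posterior SD = 1.0294.
Posterior mean = (-3.6/1.2² + 7·-3.88/5.3²) / 0.9436 = -3.6739.
Interval: -3.6739 ± 1.645 × 1.0294 → [-5.367, -1.981].

[-5.367, -1.981]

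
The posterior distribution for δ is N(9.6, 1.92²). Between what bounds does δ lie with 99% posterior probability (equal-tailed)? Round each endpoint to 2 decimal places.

The posterior is symmetric, so the 99% equal-tailed interval is δ = 9.6 ± z·1.92 with z = 2.576.
Half-width: 2.576 × 1.92 = 4.95.
9.6 − 4.95 = 4.65; 9.6 + 4.95 = 14.55.

[4.65, 14.55]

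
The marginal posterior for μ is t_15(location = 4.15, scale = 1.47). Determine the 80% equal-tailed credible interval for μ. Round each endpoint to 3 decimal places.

[2.179, 6.121]

The t_15 distribution is symmetric; the 80% interval is 4.15 ± t·1.47 with t_{0.9,15} = 1.341.
Half-width: 1.341 × 1.47 = 1.971.
4.15 − 1.971 = 2.179; 4.15 + 1.971 = 6.121.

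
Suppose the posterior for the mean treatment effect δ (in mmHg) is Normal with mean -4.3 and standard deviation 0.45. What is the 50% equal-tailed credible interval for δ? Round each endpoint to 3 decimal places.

The posterior is symmetric, so the 50% equal-tailed interval is δ = -4.3 ± z·0.45 with z = 0.674.
Half-width: 0.674 × 0.45 = 0.304.
-4.3 − 0.304 = -4.604; -4.3 + 0.304 = -3.996.

[-4.604, -3.996]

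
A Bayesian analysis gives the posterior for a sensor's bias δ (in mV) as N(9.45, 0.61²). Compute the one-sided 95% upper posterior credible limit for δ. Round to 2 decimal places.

Need U with P(δ ≤ U) = 0.95: U = 9.45 + z_{0.05}·0.61.
z = 1.645; U = 9.45 + 1.645 × 0.61 = 10.45.

10.45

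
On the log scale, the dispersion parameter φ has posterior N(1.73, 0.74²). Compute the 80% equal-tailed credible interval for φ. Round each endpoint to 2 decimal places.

On the log scale the 80% interval is 1.73 ± 1.282 × 0.74 = [0.7817, 2.6783].
Exponentiate: [e^0.7817, e^2.6783] = [2.19, 14.56].

[2.19, 14.56]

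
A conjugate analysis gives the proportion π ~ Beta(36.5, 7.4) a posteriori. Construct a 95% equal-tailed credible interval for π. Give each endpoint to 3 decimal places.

[0.709, 0.926]

Posterior: Beta(36.5, 7.4).
Equal-tailed 95% interval: the 0.025 and 0.975 quantiles of Beta(36.5, 7.4).
Posterior mean ≈ 0.831, SD ≈ 0.056; a Normal approximation gives roughly [0.722, 0.941].
Exact: F⁻¹(0.025) = 0.709; F⁻¹(0.975) = 0.926.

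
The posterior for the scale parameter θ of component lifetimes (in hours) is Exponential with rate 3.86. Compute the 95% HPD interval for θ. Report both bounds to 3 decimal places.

[0.000, 0.776]

The exponential density is strictly decreasing on [0, ∞), so the HPD interval is anchored at 0: [0, q] with P(θ ≤ q) = 0.95.
q = −ln(1 − 0.95) / 3.86 = 2.9957 / 3.86 = 0.776.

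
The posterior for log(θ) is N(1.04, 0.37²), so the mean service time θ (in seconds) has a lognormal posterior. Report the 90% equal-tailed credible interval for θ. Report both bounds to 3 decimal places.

On the log scale the 90% interval is 1.04 ± 1.645 × 0.37 = [0.4314, 1.6486].
Exponentiate: [e^0.4314, e^1.6486] = [1.539, 5.200].

[1.539, 5.200]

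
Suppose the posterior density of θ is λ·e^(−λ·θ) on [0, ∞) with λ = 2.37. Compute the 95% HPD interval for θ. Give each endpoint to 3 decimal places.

The exponential density is strictly decreasing on [0, ∞), so the HPD interval is anchored at 0: [0, q] with P(θ ≤ q) = 0.95.
q = −ln(1 − 0.95) / 2.37 = 2.9957 / 2.37 = 1.264.

[0.000, 1.264]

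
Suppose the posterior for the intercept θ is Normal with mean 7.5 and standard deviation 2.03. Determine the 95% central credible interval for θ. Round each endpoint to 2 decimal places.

[3.52, 11.48]

The posterior is symmetric, so the 95% equal-tailed interval is θ = 7.5 ± z·2.03 with z = 1.960.
Half-width: 1.960 × 2.03 = 3.98.
7.5 − 3.98 = 3.52; 7.5 + 3.98 = 11.48.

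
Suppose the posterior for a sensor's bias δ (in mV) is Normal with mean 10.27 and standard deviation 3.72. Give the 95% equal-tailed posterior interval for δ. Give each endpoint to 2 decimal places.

[2.98, 17.56]

The posterior is symmetric, so the 95% equal-tailed interval is δ = 10.27 ± z·3.72 with z = 1.960.
Half-width: 1.960 × 3.72 = 7.29.
10.27 − 7.29 = 2.98; 10.27 + 7.29 = 17.56.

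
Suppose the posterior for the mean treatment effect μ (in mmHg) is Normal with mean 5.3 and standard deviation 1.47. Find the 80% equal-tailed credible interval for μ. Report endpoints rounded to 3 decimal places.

[3.416, 7.184]

The posterior is symmetric, so the 80% equal-tailed interval is μ = 5.3 ± z·1.47 with z = 1.282.
Half-width: 1.282 × 1.47 = 1.884.
5.3 − 1.884 = 3.416; 5.3 + 1.884 = 7.184.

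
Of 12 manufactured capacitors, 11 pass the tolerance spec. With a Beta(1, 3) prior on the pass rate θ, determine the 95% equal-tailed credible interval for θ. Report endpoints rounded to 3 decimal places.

[0.519, 0.922]

Posterior: Beta(1+11, 3+1) = Beta(12, 4).
Equal-tailed 95% interval: the 0.025 and 0.975 quantiles of Beta(12, 4).
Posterior mean ≈ 0.750, SD ≈ 0.105; a Normal approximation gives roughly [0.544, 0.956].
Exact: F⁻¹(0.025) = 0.519; F⁻¹(0.975) = 0.922.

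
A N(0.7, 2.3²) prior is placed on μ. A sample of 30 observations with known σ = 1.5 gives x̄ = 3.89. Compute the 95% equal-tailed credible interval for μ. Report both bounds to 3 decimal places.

[3.312, 4.378]

Posterior precision = 1/2.3² + 30/1.5² = 0.1890 + 13.3333 = 13.5224, so posterior SD = 0.2719.
Posterior mean = (0.7/2.3² + 30·3.89/1.5²) / 13.5224 = 3.8454.
Interval: 3.8454 ± 1.960 × 0.2719 → [3.312, 4.378].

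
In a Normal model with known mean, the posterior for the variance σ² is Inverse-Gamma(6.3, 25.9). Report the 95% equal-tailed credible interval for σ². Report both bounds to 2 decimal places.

Inverse-Gamma(6.3, 25.9) quantiles: F⁻¹(0.025) and F⁻¹(0.975).
Equivalently, 1/σ² ~ Gamma(6.3, rate = 25.9); invert its 0.975 and 0.025 quantiles.
Posterior mean ≈ 4.89, SD ≈ 2.36; a Normal approximation gives roughly [0.27, 9.51].
Exact: lower = 2.14; upper = 10.87.

[2.14, 10.87]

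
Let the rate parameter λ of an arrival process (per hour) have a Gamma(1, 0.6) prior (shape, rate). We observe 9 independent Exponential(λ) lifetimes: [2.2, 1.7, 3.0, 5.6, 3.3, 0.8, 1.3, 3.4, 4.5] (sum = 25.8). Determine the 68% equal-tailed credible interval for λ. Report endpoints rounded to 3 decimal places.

Posterior: Gamma(1+9, 0.6+25.8) = Gamma(10, 26.4) (shape, rate).
Equal-tailed 68% interval: Gamma(10, 26.4) quantiles at 0.16 and 0.84.
Posterior mean ≈ 0.379, SD ≈ 0.120; a Normal approximation gives roughly [0.260, 0.498].
Exact: lower = 0.262; upper = 0.496.

[0.262, 0.496]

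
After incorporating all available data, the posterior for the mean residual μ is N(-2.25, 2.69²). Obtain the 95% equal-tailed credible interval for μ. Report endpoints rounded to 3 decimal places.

The posterior is symmetric, so the 95% equal-tailed interval is μ = -2.25 ± z·2.69 with z = 1.960.
Half-width: 1.960 × 2.69 = 5.272.
-2.25 − 5.272 = -7.522; -2.25 + 5.272 = 3.022.

[-7.522, 3.022]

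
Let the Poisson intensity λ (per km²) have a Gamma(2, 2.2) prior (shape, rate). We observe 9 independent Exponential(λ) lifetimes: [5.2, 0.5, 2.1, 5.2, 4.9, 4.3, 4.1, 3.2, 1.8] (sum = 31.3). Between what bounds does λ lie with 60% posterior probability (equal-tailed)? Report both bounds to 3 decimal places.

Posterior: Gamma(2+9, 2.2+31.3) = Gamma(11, 33.5) (shape, rate).
Equal-tailed 60% interval: Gamma(11, 33.5) quantiles at 0.2 and 0.8.
Posterior mean ≈ 0.328, SD ≈ 0.099; a Normal approximation gives roughly [0.245, 0.412].
Exact: lower = 0.243; upper = 0.407.

[0.243, 0.407]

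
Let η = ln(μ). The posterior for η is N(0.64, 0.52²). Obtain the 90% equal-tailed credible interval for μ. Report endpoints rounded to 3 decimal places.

On the log scale the 90% interval is 0.64 ± 1.645 × 0.52 = [-0.2153, 1.4953].
Exponentiate: [e^-0.2153, e^1.4953] = [0.806, 4.461].

[0.806, 4.461]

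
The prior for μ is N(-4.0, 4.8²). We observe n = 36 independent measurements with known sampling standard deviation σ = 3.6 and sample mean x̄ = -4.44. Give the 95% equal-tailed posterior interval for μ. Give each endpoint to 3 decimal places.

[-5.600, -3.266]

Posterior precision = 1/4.8² + 36/3.6² = 0.0434 + 2.7778 = 2.8212, so posterior SD = 0.5954.
Posterior mean = (-4.0/4.8² + 36·-4.44/3.6²) / 2.8212 = -4.4332.
Interval: -4.4332 ± 1.960 × 0.5954 → [-5.600, -3.266].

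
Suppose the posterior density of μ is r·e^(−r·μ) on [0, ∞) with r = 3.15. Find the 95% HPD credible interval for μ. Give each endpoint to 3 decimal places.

The exponential density is strictly decreasing on [0, ∞), so the HPD interval is anchored at 0: [0, q] with P(μ ≤ q) = 0.95.
q = −ln(1 − 0.95) / 3.15 = 2.9957 / 3.15 = 0.951.

[0.000, 0.951]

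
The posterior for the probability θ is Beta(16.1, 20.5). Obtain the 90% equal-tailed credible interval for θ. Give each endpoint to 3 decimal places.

[0.308, 0.575]

Posterior: Beta(16.1, 20.5).
Equal-tailed 90% interval: the 0.05 and 0.95 quantiles of Beta(16.1, 20.5).
Posterior mean ≈ 0.440, SD ≈ 0.081; a Normal approximation gives roughly [0.307, 0.573].
Exact: F⁻¹(0.05) = 0.308; F⁻¹(0.95) = 0.575.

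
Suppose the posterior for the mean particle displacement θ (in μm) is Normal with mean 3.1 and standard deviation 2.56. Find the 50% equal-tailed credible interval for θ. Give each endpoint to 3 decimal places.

The posterior is symmetric, so the 50% equal-tailed interval is θ = 3.1 ± z·2.56 with z = 0.674.
Half-width: 0.674 × 2.56 = 1.727.
3.1 − 1.727 = 1.373; 3.1 + 1.727 = 4.827.

[1.373, 4.827]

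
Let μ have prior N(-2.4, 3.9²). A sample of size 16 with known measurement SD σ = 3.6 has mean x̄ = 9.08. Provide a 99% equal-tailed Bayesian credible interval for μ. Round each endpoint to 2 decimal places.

[6.24, 10.76]

Posterior precision = 1/3.9² + 16/3.6² = 0.0657 + 1.2346 = 1.3003, so posterior SD = 0.8770.
Posterior mean = (-2.4/3.9² + 16·9.08/3.6²) / 1.3003 = 8.4996.
Interval: 8.4996 ± 2.576 × 0.8770 → [6.24, 10.76].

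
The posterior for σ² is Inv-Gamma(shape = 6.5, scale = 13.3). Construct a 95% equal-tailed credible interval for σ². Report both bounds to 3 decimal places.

[1.075, 5.311]

Inverse-Gamma(6.5, 13.3) quantiles: F⁻¹(0.025) and F⁻¹(0.975).
Equivalently, 1/σ² ~ Gamma(6.5, rate = 13.3); invert its 0.975 and 0.025 quantiles.
Posterior mean ≈ 2.418, SD ≈ 1.140; a Normal approximation gives roughly [0.184, 4.652].
Exact: lower = 1.075; upper = 5.311.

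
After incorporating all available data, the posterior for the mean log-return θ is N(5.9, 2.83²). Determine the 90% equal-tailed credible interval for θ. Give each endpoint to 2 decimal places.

The posterior is symmetric, so the 90% equal-tailed interval is θ = 5.9 ± z·2.83 with z = 1.645.
Half-width: 1.645 × 2.83 = 4.65.
5.9 − 4.65 = 1.25; 5.9 + 4.65 = 10.55.

[1.25, 10.55]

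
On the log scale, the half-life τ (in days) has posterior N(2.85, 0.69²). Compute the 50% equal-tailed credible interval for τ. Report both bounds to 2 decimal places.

[10.85, 27.53]

On the log scale the 50% interval is 2.85 ± 0.674 × 0.69 = [2.3846, 3.3154].
Exponentiate: [e^2.3846, e^3.3154] = [10.85, 27.53].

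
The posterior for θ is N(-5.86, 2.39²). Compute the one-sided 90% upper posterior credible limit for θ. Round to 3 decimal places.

Need U with P(θ ≤ U) = 0.90: U = -5.86 + z_{0.1}·2.39.
z = 1.282; U = -5.86 + 1.282 × 2.39 = -2.797.

-2.797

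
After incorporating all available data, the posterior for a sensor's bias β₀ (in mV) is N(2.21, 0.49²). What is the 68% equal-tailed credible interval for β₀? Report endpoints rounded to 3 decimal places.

The posterior is symmetric, so the 68% equal-tailed interval is β₀ = 2.21 ± z·0.49 with z = 0.994.
Half-width: 0.994 × 0.49 = 0.487.
2.21 − 0.487 = 1.723; 2.21 + 0.487 = 2.697.

[1.723, 2.697]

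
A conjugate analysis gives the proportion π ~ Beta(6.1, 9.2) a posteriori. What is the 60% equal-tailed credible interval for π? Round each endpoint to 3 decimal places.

Posterior: Beta(6.1, 9.2).
Equal-tailed 60% interval: the 0.2 and 0.8 quantiles of Beta(6.1, 9.2).
Posterior mean ≈ 0.399, SD ≈ 0.121; a Normal approximation gives roughly [0.297, 0.501].
Exact: F⁻¹(0.2) = 0.292; F⁻¹(0.8) = 0.503.

[0.292, 0.503]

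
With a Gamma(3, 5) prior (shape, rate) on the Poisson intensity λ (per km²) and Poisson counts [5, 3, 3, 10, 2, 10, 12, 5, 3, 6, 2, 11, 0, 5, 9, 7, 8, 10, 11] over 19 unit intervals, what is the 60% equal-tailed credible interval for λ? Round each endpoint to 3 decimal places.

[4.813, 5.596]

Posterior: Gamma(3+122, 5+19) = Gamma(125, 24) (shape, rate).
Equal-tailed 60% interval: Gamma(125, 24) quantiles at 0.2 and 0.8.
Posterior mean ≈ 5.208, SD ≈ 0.466; a Normal approximation gives roughly [4.816, 5.600].
Exact: lower = 4.813; upper = 5.596.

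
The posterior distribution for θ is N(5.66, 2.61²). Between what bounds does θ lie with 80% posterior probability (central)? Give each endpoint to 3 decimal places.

The posterior is symmetric, so the 80% equal-tailed interval is θ = 5.66 ± z·2.61 with z = 1.282.
Half-width: 1.282 × 2.61 = 3.345.
5.66 − 3.345 = 2.315; 5.66 + 3.345 = 9.005.

[2.315, 9.005]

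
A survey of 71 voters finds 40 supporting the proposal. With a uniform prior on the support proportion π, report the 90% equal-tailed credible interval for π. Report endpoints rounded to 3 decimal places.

Posterior: Beta(1+40, 1+31) = Beta(41, 32).
Equal-tailed 90% interval: the 0.05 and 0.95 quantiles of Beta(41, 32).
Posterior mean ≈ 0.562, SD ≈ 0.058; a Normal approximation gives roughly [0.467, 0.657].
Exact: F⁻¹(0.05) = 0.466; F⁻¹(0.95) = 0.656.

[0.466, 0.656]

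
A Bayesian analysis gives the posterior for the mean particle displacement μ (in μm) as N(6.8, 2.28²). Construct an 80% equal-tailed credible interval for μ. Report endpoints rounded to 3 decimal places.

[3.878, 9.722]

The posterior is symmetric, so the 80% equal-tailed interval is μ = 6.8 ± z·2.28 with z = 1.282.
Half-width: 1.282 × 2.28 = 2.922.
6.8 − 2.922 = 3.878; 6.8 + 2.922 = 9.722.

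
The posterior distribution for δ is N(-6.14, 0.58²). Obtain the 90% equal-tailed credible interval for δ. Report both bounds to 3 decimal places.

[-7.094, -5.186]

The posterior is symmetric, so the 90% equal-tailed interval is δ = -6.14 ± z·0.58 with z = 1.645.
Half-width: 1.645 × 0.58 = 0.954.
-6.14 − 0.954 = -7.094; -6.14 + 0.954 = -5.186.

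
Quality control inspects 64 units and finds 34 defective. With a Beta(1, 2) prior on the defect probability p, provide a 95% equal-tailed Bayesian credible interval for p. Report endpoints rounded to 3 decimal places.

[0.403, 0.640]

Posterior: Beta(1+34, 2+30) = Beta(35, 32).
Equal-tailed 95% interval: the 0.025 and 0.975 quantiles of Beta(35, 32).
Posterior mean ≈ 0.522, SD ≈ 0.061; a Normal approximation gives roughly [0.404, 0.641].
Exact: F⁻¹(0.025) = 0.403; F⁻¹(0.975) = 0.640.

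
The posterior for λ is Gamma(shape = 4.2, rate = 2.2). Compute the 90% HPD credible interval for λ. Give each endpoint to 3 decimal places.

The posterior is unimodal and skewed, so the HPD interval has equal density at both endpoints and is the shortest 90% interval.
Solving f(0.476) = f(3.287) with F(3.287) − F(0.476) = 0.90 gives [0.476, 3.287].
For comparison, the equal-tailed interval is [0.674, 3.653]; the HPD is narrower and shifted toward the mode.

[0.476, 3.287]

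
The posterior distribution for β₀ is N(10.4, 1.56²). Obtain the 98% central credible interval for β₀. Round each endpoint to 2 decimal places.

[6.77, 14.03]

The posterior is symmetric, so the 98% equal-tailed interval is β₀ = 10.4 ± z·1.56 with z = 2.326.
Half-width: 2.326 × 1.56 = 3.63.
10.4 − 3.63 = 6.77; 10.4 + 3.63 = 14.03.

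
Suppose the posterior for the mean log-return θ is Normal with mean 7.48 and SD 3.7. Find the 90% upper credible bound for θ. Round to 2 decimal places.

Need U with P(θ ≤ U) = 0.90: U = 7.48 + z_{0.1}·3.7.
z = 1.282; U = 7.48 + 1.282 × 3.7 = 12.22.

12.22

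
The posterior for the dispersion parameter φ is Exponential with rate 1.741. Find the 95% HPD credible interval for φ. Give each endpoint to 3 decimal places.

[0.000, 1.721]

The exponential density is strictly decreasing on [0, ∞), so the HPD interval is anchored at 0: [0, q] with P(φ ≤ q) = 0.95.
q = −ln(1 − 0.95) / 1.741 = 2.9957 / 1.741 = 1.721.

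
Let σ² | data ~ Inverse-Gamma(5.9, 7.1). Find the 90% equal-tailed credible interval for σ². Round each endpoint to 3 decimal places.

[0.684, 2.787]

Inverse-Gamma(5.9, 7.1) quantiles: F⁻¹(0.05) and F⁻¹(0.95).
Equivalently, 1/σ² ~ Gamma(5.9, rate = 7.1); invert its 0.95 and 0.05 quantiles.
Posterior mean ≈ 1.449, SD ≈ 0.734; a Normal approximation gives roughly [0.242, 2.656].
Exact: lower = 0.684; upper = 2.787.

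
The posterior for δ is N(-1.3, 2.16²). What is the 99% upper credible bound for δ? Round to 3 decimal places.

Need U with P(δ ≤ U) = 0.99: U = -1.3 + z_{0.01}·2.16.
z = 2.326; U = -1.3 + 2.326 × 2.16 = 3.725.

3.725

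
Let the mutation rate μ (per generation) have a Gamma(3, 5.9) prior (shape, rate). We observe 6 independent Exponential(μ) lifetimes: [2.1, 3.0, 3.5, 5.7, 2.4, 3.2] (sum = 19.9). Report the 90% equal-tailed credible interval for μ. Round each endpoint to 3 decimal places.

Posterior: Gamma(3+6, 5.9+19.9) = Gamma(9, 25.8) (shape, rate).
Equal-tailed 90% interval: Gamma(9, 25.8) quantiles at 0.05 and 0.95.
Posterior mean ≈ 0.349, SD ≈ 0.116; a Normal approximation gives roughly [0.158, 0.540].
Exact: lower = 0.182; upper = 0.559.

[0.182, 0.559]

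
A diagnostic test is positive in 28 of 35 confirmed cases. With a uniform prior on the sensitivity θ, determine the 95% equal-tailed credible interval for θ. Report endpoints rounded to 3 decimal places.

[0.640, 0.899]

Posterior: Beta(1+28, 1+7) = Beta(29, 8).
Equal-tailed 95% interval: the 0.025 and 0.975 quantiles of Beta(29, 8).
Posterior mean ≈ 0.784, SD ≈ 0.067; a Normal approximation gives roughly [0.653, 0.915].
Exact: F⁻¹(0.025) = 0.640; F⁻¹(0.975) = 0.899.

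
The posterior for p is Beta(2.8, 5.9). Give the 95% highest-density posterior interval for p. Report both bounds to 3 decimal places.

[0.054, 0.611]

The posterior is unimodal and skewed, so the HPD interval has equal density at both endpoints and is the shortest 95% interval.
Solving f(0.054) = f(0.611) with F(0.611) − F(0.054) = 0.95 gives [0.054, 0.611].
For comparison, the equal-tailed interval is [0.076, 0.644]; the HPD is narrower and shifted toward the mode.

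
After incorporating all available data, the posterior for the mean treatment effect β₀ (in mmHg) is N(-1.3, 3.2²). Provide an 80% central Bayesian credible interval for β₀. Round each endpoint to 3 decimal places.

The posterior is symmetric, so the 80% equal-tailed interval is β₀ = -1.3 ± z·3.2 with z = 1.282.
Half-width: 1.282 × 3.2 = 4.101.
-1.3 − 4.101 = -5.401; -1.3 + 4.101 = 2.801.

[-5.401, 2.801]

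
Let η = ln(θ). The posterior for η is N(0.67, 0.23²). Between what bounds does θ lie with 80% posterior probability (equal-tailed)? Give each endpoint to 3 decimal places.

On the log scale the 80% interval is 0.67 ± 1.282 × 0.23 = [0.3752, 0.9648].
Exponentiate: [e^0.3752, e^0.9648] = [1.455, 2.624].

[1.455, 2.624]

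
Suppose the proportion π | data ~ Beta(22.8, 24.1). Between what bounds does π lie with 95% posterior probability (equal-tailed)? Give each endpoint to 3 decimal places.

Posterior: Beta(22.8, 24.1).
Equal-tailed 95% interval: the 0.025 and 0.975 quantiles of Beta(22.8, 24.1).
Posterior mean ≈ 0.486, SD ≈ 0.072; a Normal approximation gives roughly [0.345, 0.628].
Exact: F⁻¹(0.025) = 0.346; F⁻¹(0.975) = 0.628.

[0.346, 0.628]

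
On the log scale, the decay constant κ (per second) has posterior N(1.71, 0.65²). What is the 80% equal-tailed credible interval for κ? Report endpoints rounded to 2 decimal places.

[2.40, 12.72]

On the log scale the 80% interval is 1.71 ± 1.282 × 0.65 = [0.8770, 2.5430].
Exponentiate: [e^0.8770, e^2.5430] = [2.40, 12.72].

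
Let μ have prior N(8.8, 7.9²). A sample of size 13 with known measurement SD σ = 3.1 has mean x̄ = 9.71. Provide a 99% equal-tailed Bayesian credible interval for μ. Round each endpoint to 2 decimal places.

Posterior precision = 1/7.9² + 13/3.1² = 0.0160 + 1.3528 = 1.3688, so posterior SD = 0.8547.
Posterior mean = (8.8/7.9² + 13·9.71/3.1²) / 1.3688 = 9.6993.
Interval: 9.6993 ± 2.576 × 0.8547 → [7.50, 11.90].

[7.50, 11.90]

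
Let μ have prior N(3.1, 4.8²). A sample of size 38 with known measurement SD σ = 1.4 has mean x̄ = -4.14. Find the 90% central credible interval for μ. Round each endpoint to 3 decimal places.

[-4.497, -3.751]

Posterior precision = 1/4.8² + 38/1.4² = 0.0434 + 19.3878 = 19.4312, so posterior SD = 0.2269.
Posterior mean = (3.1/4.8² + 38·-4.14/1.4²) / 19.4312 = -4.1238.
Interval: -4.1238 ± 1.645 × 0.2269 → [-4.497, -3.751].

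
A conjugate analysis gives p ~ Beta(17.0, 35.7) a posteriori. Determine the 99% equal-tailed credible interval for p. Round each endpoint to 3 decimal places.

[0.174, 0.496]

Posterior: Beta(17.0, 35.7).
Equal-tailed 99% interval: the 0.005 and 0.995 quantiles of Beta(17.0, 35.7).
Posterior mean ≈ 0.323, SD ≈ 0.064; a Normal approximation gives roughly [0.158, 0.487].
Exact: F⁻¹(0.005) = 0.174; F⁻¹(0.995) = 0.496.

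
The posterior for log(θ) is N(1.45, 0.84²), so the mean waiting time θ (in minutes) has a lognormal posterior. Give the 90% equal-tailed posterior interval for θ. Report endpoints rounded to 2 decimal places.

[1.07, 16.97]

On the log scale the 90% interval is 1.45 ± 1.645 × 0.84 = [0.0683, 2.8317].
Exponentiate: [e^0.0683, e^2.8317] = [1.07, 16.97].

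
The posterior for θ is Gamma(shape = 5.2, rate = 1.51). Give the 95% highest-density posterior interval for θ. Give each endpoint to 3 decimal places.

The posterior is unimodal and skewed, so the HPD interval has equal density at both endpoints and is the shortest 95% interval.
Solving f(0.870) = f(6.437) with F(6.437) − F(0.870) = 0.95 gives [0.870, 6.437].
For comparison, the equal-tailed interval is [1.150, 6.974]; the HPD is narrower and shifted toward the mode.

[0.870, 6.437]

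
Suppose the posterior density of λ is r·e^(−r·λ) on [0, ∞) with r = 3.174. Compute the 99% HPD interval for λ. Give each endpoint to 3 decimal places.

[0.000, 1.451]

The exponential density is strictly decreasing on [0, ∞), so the HPD interval is anchored at 0: [0, q] with P(λ ≤ q) = 0.99.
q = −ln(1 − 0.99) / 3.174 = 4.6052 / 3.174 = 1.451.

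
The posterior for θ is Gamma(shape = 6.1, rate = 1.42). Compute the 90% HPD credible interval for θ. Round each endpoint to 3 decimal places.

The posterior is unimodal and skewed, so the HPD interval has equal density at both endpoints and is the shortest 90% interval.
Solving f(1.545) = f(6.942) with F(6.942) − F(1.545) = 0.90 gives [1.545, 6.942].
For comparison, the equal-tailed interval is [1.887, 7.498]; the HPD is narrower and shifted toward the mode.

[1.545, 6.942]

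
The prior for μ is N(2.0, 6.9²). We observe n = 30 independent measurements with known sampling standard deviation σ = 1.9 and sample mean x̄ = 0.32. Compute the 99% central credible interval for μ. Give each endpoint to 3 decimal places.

Posterior precision = 1/6.9² + 30/1.9² = 0.0210 + 8.3102 = 8.3313, so posterior SD = 0.3465.
Posterior mean = (2.0/6.9² + 30·0.32/1.9²) / 8.3313 = 0.3242.
Interval: 0.3242 ± 2.576 × 0.3465 → [-0.568, 1.217].

[-0.568, 1.217]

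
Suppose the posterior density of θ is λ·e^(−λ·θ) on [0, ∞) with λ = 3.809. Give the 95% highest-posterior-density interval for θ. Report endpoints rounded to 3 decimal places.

[0.000, 0.786]

The exponential density is strictly decreasing on [0, ∞), so the HPD interval is anchored at 0: [0, q] with P(θ ≤ q) = 0.95.
q = −ln(1 − 0.95) / 3.809 = 2.9957 / 3.809 = 0.786.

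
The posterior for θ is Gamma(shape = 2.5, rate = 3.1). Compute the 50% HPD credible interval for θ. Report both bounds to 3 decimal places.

[0.254, 0.822]

The posterior is unimodal and skewed, so the HPD interval has equal density at both endpoints and is the shortest 50% interval.
Solving f(0.254) = f(0.822) with F(0.822) − F(0.254) = 0.50 gives [0.254, 0.822].
For comparison, the equal-tailed interval is [0.431, 1.069]; the HPD is narrower and shifted toward the mode.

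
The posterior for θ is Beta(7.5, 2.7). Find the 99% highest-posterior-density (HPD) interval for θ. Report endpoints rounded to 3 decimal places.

The posterior is unimodal and skewed, so the HPD interval has equal density at both endpoints and is the shortest 99% interval.
Solving f(0.378) = f(0.984) with F(0.984) − F(0.378) = 0.99 gives [0.378, 0.984].
For comparison, the equal-tailed interval is [0.346, 0.970]; the HPD is narrower and shifted toward the mode.

[0.378, 0.984]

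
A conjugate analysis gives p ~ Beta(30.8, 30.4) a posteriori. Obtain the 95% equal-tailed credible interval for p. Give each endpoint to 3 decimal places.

Posterior: Beta(30.8, 30.4).
Equal-tailed 95% interval: the 0.025 and 0.975 quantiles of Beta(30.8, 30.4).
Posterior mean ≈ 0.503, SD ≈ 0.063; a Normal approximation gives roughly [0.379, 0.628].
Exact: F⁻¹(0.025) = 0.379; F⁻¹(0.975) = 0.627.

[0.379, 0.627]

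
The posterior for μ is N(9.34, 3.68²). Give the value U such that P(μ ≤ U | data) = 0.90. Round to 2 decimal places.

14.06

Need U with P(μ ≤ U) = 0.90: U = 9.34 + z_{0.1}·3.68.
z = 1.282; U = 9.34 + 1.282 × 3.68 = 14.06.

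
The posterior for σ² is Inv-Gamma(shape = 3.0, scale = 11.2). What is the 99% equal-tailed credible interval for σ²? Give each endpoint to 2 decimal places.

[1.21, 33.15]

Inverse-Gamma(3.0, 11.2) quantiles: F⁻¹(0.005) and F⁻¹(0.995).
Equivalently, 1/σ² ~ Gamma(3.0, rate = 11.2); invert its 0.995 and 0.005 quantiles.
Posterior mean ≈ 5.60, SD ≈ 5.60; a Normal approximation gives roughly [-8.82, 20.02].
Exact: lower = 1.21; upper = 33.15.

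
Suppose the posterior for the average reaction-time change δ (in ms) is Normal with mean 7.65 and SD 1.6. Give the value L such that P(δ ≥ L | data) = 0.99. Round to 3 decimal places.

3.928

Need L with P(δ ≥ L) = 0.99: L = 7.65 − z_{0.01}·1.6.
z = 2.326; L = 7.65 − 2.326 × 1.6 = 3.928.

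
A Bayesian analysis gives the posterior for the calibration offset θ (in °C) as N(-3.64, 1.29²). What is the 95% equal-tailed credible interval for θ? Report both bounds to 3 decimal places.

[-6.168, -1.112]

The posterior is symmetric, so the 95% equal-tailed interval is θ = -3.64 ± z·1.29 with z = 1.960.
Half-width: 1.960 × 1.29 = 2.528.
-3.64 − 2.528 = -6.168; -3.64 + 2.528 = -1.112.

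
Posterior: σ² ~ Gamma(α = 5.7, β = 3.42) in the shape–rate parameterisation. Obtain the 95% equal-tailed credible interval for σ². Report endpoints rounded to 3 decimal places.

Posterior: Gamma(shape 5.7, rate 3.42).
Equal-tailed 95% interval: Gamma(5.7, 3.42) quantiles at 0.025 and 0.975.
Posterior mean ≈ 1.667, SD ≈ 0.698; a Normal approximation gives roughly [0.298, 3.035].
Exact: lower = 0.592; upper = 3.288.

[0.592, 3.288]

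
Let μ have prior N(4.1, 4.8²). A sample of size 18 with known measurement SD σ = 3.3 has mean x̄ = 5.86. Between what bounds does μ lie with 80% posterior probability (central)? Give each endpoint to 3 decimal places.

Posterior precision = 1/4.8² + 18/3.3² = 0.0434 + 1.6529 = 1.6963, so posterior SD = 0.7678.
Posterior mean = (4.1/4.8² + 18·5.86/3.3²) / 1.6963 = 5.8150.
Interval: 5.8150 ± 1.282 × 0.7678 → [4.831, 6.799].

[4.831, 6.799]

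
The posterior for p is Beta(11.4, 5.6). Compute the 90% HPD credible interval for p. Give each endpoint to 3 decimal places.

The posterior is unimodal and skewed, so the HPD interval has equal density at both endpoints and is the shortest 90% interval.
Solving f(0.493) = f(0.854) with F(0.854) − F(0.493) = 0.90 gives [0.493, 0.854].
For comparison, the equal-tailed interval is [0.477, 0.841]; the HPD is narrower and shifted toward the mode.

[0.493, 0.854]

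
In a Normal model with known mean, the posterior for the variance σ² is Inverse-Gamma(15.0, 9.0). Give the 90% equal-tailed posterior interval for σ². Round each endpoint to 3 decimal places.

[0.411, 0.973]

Inverse-Gamma(15.0, 9.0) quantiles: F⁻¹(0.05) and F⁻¹(0.95).
Equivalently, 1/σ² ~ Gamma(15.0, rate = 9.0); invert its 0.95 and 0.05 quantiles.
Posterior mean ≈ 0.643, SD ≈ 0.178; a Normal approximation gives roughly [0.350, 0.936].
Exact: lower = 0.411; upper = 0.973.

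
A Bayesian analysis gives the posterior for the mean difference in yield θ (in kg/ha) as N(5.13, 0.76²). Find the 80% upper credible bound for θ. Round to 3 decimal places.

Need U with P(θ ≤ U) = 0.80: U = 5.13 + z_{0.2}·0.76.
z = 0.842; U = 5.13 + 0.842 × 0.76 = 5.770.

5.770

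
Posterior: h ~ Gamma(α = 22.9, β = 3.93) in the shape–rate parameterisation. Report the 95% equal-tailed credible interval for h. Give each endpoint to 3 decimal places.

Posterior: Gamma(shape 22.9, rate 3.93).
Equal-tailed 95% interval: Gamma(22.9, 3.93) quantiles at 0.025 and 0.975.
Posterior mean ≈ 5.827, SD ≈ 1.218; a Normal approximation gives roughly [3.440, 8.214].
Exact: lower = 3.690; upper = 8.445.

[3.690, 8.445]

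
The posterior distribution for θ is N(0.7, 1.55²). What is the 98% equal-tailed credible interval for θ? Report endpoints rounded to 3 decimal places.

[-2.906, 4.306]

The posterior is symmetric, so the 98% equal-tailed interval is θ = 0.7 ± z·1.55 with z = 2.326.
Half-width: 2.326 × 1.55 = 3.606.
0.7 − 3.606 = -2.906; 0.7 + 3.606 = 4.306.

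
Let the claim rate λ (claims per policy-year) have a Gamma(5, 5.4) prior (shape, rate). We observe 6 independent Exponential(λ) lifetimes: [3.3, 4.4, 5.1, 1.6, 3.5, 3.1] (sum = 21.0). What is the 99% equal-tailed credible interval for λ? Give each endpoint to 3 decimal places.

Posterior: Gamma(5+6, 5.4+21.0) = Gamma(11, 26.4) (shape, rate).
Equal-tailed 99% interval: Gamma(11, 26.4) quantiles at 0.005 and 0.995.
Posterior mean ≈ 0.417, SD ≈ 0.126; a Normal approximation gives roughly [0.093, 0.740].
Exact: lower = 0.164; upper = 0.811.

[0.164, 0.811]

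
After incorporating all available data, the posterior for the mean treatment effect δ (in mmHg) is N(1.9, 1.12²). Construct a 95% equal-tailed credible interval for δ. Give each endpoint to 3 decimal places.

[-0.295, 4.095]

The posterior is symmetric, so the 95% equal-tailed interval is δ = 1.9 ± z·1.12 with z = 1.960.
Half-width: 1.960 × 1.12 = 2.195.
1.9 − 2.195 = -0.295; 1.9 + 2.195 = 4.095.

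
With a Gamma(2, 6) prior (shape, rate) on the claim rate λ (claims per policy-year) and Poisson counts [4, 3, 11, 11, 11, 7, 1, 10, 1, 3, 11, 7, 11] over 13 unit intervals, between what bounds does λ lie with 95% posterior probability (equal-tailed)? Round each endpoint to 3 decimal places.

Posterior: Gamma(2+91, 6+13) = Gamma(93, 19) (shape, rate).
Equal-tailed 95% interval: Gamma(93, 19) quantiles at 0.025 and 0.975.
Posterior mean ≈ 4.895, SD ≈ 0.508; a Normal approximation gives roughly [3.900, 5.890].
Exact: lower = 3.951; upper = 5.938.

[3.951, 5.938]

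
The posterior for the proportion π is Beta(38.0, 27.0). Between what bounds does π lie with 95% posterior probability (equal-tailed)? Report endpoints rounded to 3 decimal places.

[0.464, 0.701]

Posterior: Beta(38.0, 27.0).
Equal-tailed 95% interval: the 0.025 and 0.975 quantiles of Beta(38.0, 27.0).
Posterior mean ≈ 0.585, SD ≈ 0.061; a Normal approximation gives roughly [0.466, 0.704].
Exact: F⁻¹(0.025) = 0.464; F⁻¹(0.975) = 0.701.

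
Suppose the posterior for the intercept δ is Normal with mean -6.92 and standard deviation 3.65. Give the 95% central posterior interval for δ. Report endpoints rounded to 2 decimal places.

[-14.07, 0.23]

The posterior is symmetric, so the 95% equal-tailed interval is δ = -6.92 ± z·3.65 with z = 1.960.
Half-width: 1.960 × 3.65 = 7.15.
-6.92 − 7.15 = -14.07; -6.92 + 7.15 = 0.23.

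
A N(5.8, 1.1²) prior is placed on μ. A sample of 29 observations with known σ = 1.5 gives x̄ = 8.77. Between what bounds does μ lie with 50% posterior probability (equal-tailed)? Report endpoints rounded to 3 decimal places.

Posterior precision = 1/1.1² + 29/1.5² = 0.8264 + 12.8889 = 13.7153, so posterior SD = 0.2700.
Posterior mean = (5.8/1.1² + 29·8.77/1.5²) / 13.7153 = 8.5910.
Interval: 8.5910 ± 0.674 × 0.2700 → [8.409, 8.773].

[8.409, 8.773]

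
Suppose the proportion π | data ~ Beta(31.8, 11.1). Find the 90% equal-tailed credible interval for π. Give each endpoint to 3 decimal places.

[0.626, 0.843]

Posterior: Beta(31.8, 11.1).
Equal-tailed 90% interval: the 0.05 and 0.95 quantiles of Beta(31.8, 11.1).
Posterior mean ≈ 0.741, SD ≈ 0.066; a Normal approximation gives roughly [0.633, 0.850].
Exact: F⁻¹(0.05) = 0.626; F⁻¹(0.95) = 0.843.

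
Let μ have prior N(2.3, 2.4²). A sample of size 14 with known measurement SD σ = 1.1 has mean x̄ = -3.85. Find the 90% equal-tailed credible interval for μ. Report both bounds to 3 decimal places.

Posterior precision = 1/2.4² + 14/1.1² = 0.1736 + 11.5702 = 11.7439, so posterior SD = 0.2918.
Posterior mean = (2.3/2.4² + 14·-3.85/1.1²) / 11.7439 = -3.7591.
Interval: -3.7591 ± 1.645 × 0.2918 → [-4.239, -3.279].

[-4.239, -3.279]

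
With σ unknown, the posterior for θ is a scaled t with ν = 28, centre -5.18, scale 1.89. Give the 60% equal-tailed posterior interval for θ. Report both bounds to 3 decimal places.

The t_28 distribution is symmetric; the 60% interval is -5.18 ± t·1.89 with t_{0.8,28} = 0.855.
Half-width: 0.855 × 1.89 = 1.615.
-5.18 − 1.615 = -6.795; -5.18 + 1.615 = -3.565.

[-6.795, -3.565]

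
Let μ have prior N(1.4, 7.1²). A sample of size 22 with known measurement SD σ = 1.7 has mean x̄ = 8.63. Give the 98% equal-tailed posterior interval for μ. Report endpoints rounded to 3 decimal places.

Posterior precision = 1/7.1² + 22/1.7² = 0.0198 + 7.6125 = 7.6323, so posterior SD = 0.3620.
Posterior mean = (1.4/7.1² + 22·8.63/1.7²) / 7.6323 = 8.6112.
Interval: 8.6112 ± 2.326 × 0.3620 → [7.769, 9.453].

[7.769, 9.453]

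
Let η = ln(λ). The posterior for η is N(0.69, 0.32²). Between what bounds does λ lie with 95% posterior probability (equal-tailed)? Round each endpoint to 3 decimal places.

[1.065, 3.733]

On the log scale the 95% interval is 0.69 ± 1.960 × 0.32 = [0.0628, 1.3172].
Exponentiate: [e^0.0628, e^1.3172] = [1.065, 3.733].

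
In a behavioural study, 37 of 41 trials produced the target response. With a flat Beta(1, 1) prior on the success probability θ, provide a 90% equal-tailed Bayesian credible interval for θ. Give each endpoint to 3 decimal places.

Posterior: Beta(1+37, 1+4) = Beta(38, 5).
Equal-tailed 90% interval: the 0.05 and 0.95 quantiles of Beta(38, 5).
Posterior mean ≈ 0.884, SD ≈ 0.048; a Normal approximation gives roughly [0.804, 0.963].
Exact: F⁻¹(0.05) = 0.795; F⁻¹(0.95) = 0.952.

[0.795, 0.952]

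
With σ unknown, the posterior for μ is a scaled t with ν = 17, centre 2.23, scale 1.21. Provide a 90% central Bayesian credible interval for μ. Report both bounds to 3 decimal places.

[0.125, 4.335]

The t_17 distribution is symmetric; the 90% interval is 2.23 ± t·1.21 with t_{0.95,17} = 1.740.
Half-width: 1.740 × 1.21 = 2.105.
2.23 − 2.105 = 0.125; 2.23 + 2.105 = 4.335.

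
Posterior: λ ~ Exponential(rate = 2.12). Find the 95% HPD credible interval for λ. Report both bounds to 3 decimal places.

The exponential density is strictly decreasing on [0, ∞), so the HPD interval is anchored at 0: [0, q] with P(λ ≤ q) = 0.95.
q = −ln(1 − 0.95) / 2.12 = 2.9957 / 2.12 = 1.413.

[0.000, 1.413]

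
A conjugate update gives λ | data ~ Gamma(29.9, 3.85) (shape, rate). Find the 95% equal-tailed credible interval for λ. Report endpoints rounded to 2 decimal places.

Posterior: Gamma(shape 29.9, rate 3.85).
Equal-tailed 95% interval: Gamma(29.9, 3.85) quantiles at 0.025 and 0.975.
Posterior mean ≈ 7.77, SD ≈ 1.42; a Normal approximation gives roughly [4.98, 10.55].
Exact: lower = 5.24; upper = 10.79.

[5.24, 10.79]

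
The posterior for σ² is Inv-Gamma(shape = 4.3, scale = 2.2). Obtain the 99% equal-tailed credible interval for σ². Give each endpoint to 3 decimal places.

[0.192, 2.794]

Inverse-Gamma(4.3, 2.2) quantiles: F⁻¹(0.005) and F⁻¹(0.995).
Equivalently, 1/σ² ~ Gamma(4.3, rate = 2.2); invert its 0.995 and 0.005 quantiles.
Posterior mean ≈ 0.667, SD ≈ 0.440; a Normal approximation gives roughly [-0.466, 1.799].
Exact: lower = 0.192; upper = 2.794.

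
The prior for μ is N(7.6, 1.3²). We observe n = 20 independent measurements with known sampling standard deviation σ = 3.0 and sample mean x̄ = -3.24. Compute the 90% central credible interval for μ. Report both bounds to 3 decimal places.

[-1.941, 0.020]

Posterior precision = 1/1.3² + 20/3.0² = 0.5917 + 2.2222 = 2.8139, so posterior SD = 0.5961.
Posterior mean = (7.6/1.3² + 20·-3.24/3.0²) / 2.8139 = -0.9606.
Interval: -0.9606 ± 1.645 × 0.5961 → [-1.941, 0.020].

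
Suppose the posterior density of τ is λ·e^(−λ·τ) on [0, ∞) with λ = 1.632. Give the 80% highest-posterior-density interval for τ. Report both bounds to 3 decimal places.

[0.000, 0.986]

The exponential density is strictly decreasing on [0, ∞), so the HPD interval is anchored at 0: [0, q] with P(τ ≤ q) = 0.80.
q = −ln(1 − 0.80) / 1.632 = 1.6094 / 1.632 = 0.986.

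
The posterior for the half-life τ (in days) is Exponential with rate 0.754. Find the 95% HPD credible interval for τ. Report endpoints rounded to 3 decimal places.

[0.000, 3.973]

The exponential density is strictly decreasing on [0, ∞), so the HPD interval is anchored at 0: [0, q] with P(τ ≤ q) = 0.95.
q = −ln(1 − 0.95) / 0.754 = 2.9957 / 0.754 = 3.973.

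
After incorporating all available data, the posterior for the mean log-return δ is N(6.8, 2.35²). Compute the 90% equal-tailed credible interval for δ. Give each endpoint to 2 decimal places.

The posterior is symmetric, so the 90% equal-tailed interval is δ = 6.8 ± z·2.35 with z = 1.645.
Half-width: 1.645 × 2.35 = 3.87.
6.8 − 3.87 = 2.93; 6.8 + 3.87 = 10.67.

[2.93, 10.67]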